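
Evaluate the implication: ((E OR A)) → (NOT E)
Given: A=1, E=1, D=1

Antecedent ((E OR A)) = 1; consequent (NOT E) = 0.
1 → 0 = 0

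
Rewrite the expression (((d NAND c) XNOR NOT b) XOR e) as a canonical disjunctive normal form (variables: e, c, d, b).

(NOT e AND NOT c AND NOT d AND NOT b) OR (NOT e AND NOT c AND d AND NOT b) OR (NOT e AND c AND NOT d AND NOT b) OR (NOT e AND c AND d AND b) OR (e AND NOT c AND NOT d AND b) OR (e AND NOT c AND d AND b) OR (e AND c AND NOT d AND b) OR (e AND c AND d AND NOT b)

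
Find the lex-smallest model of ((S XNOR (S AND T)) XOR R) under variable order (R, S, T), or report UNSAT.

R=0, S=0, T=0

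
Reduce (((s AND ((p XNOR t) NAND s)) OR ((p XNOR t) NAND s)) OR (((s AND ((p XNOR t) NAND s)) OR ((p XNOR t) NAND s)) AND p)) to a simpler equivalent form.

By absorption (E OR (E AND v) = E) then absorption (E OR (E AND v) = E):
= ((p XNOR t) NAND s)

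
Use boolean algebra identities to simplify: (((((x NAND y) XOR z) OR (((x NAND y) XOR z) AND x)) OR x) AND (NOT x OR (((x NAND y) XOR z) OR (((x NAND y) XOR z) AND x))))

By distribution ((E OR v) AND (E OR NOT v) = E) then absorption (E OR (E AND v) = E):
= ((x NAND y) XOR z)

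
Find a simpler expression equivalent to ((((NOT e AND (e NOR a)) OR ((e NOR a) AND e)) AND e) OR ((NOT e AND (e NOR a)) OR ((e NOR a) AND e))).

By absorption (E OR (E AND v) = E) then distribution ((E AND v) OR (E AND NOT v) = E):
= (e NOR a)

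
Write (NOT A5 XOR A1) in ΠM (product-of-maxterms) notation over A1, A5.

ΠM(1, 2) = (A1 OR NOT A5) AND (NOT A1 OR A5)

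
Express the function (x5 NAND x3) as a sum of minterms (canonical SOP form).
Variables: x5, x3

Σm(0, 1, 2) = (NOT x5 AND NOT x3) OR (NOT x5 AND x3) OR (x5 AND NOT x3)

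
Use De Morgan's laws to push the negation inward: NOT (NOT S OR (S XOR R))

S AND NOT (S XOR R)
De Morgan's: NOT(OR of terms) = AND of negations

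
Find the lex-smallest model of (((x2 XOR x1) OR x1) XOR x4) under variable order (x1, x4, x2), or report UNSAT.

x1=0, x4=0, x2=1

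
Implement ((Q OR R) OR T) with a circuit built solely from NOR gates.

((((Q NOR R) NOR (Q NOR R)) NOR T) NOR (((Q NOR R) NOR (Q NOR R)) NOR T))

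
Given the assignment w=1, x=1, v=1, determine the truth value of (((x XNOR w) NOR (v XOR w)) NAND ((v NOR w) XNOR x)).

Substituting: (((1 XNOR 1) NOR (1 XOR 1)) NAND ((1 NOR 1) XNOR 1))
= 1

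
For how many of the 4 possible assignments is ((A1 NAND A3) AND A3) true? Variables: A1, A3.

Satisfying assignments: (0,1)
Count: 1 out of 4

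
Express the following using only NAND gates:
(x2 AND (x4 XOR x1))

((x2 NAND ((x4 NAND (x4 NAND x1)) NAND (x1 NAND (x4 NAND x1)))) NAND (x2 NAND ((x4 NAND (x4 NAND x1)) NAND (x1 NAND (x4 NAND x1)))))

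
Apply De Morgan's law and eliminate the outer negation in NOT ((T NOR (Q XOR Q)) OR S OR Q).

NOT (T NOR (Q XOR Q)) AND NOT S AND NOT Q
De Morgan's: NOT(OR of terms) = AND of negations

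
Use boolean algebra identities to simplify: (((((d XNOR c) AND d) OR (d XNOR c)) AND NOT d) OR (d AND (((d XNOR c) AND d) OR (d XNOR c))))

By distribution ((E AND v) OR (E AND NOT v) = E) then absorption (E OR (E AND v) = E):
= (d XNOR c)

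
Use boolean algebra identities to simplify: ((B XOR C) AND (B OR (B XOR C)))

By absorption (E AND (E OR v) = E):
= (B XOR C)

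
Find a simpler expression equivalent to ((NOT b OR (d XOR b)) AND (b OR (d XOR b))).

By distribution ((E OR v) AND (E OR NOT v) = E):
= (d XOR b)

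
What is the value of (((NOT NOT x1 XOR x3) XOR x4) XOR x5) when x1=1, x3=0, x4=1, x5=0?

Substituting: (((NOT NOT 1 XOR 0) XOR 1) XOR 0)
= 0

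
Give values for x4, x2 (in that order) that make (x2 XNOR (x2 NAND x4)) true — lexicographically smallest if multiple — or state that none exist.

x4=0, x2=1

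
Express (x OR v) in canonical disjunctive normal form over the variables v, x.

(NOT v AND x) OR (v AND NOT x) OR (v AND x)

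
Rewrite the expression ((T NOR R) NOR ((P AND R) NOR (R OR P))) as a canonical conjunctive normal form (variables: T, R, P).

(T OR R OR P) AND (T OR R OR NOT P) AND (NOT T OR R OR P)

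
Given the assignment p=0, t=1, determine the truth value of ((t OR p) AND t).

Substituting: ((1 OR 0) AND 1)
= 1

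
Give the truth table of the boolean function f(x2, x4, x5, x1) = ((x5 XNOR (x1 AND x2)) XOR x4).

x2 | x4 | x5 | x1 | Output
--------------------------
0 | 0 | 0 | 0 | 1
0 | 0 | 0 | 1 | 1
0 | 0 | 1 | 0 | 0
0 | 0 | 1 | 1 | 0
0 | 1 | 0 | 0 | 0
0 | 1 | 0 | 1 | 0
0 | 1 | 1 | 0 | 1
0 | 1 | 1 | 1 | 1
1 | 0 | 0 | 0 | 1
1 | 0 | 0 | 1 | 0
1 | 0 | 1 | 0 | 0
1 | 0 | 1 | 1 | 1
1 | 1 | 0 | 0 | 0
1 | 1 | 0 | 1 | 1
1 | 1 | 1 | 0 | 1
1 | 1 | 1 | 1 | 0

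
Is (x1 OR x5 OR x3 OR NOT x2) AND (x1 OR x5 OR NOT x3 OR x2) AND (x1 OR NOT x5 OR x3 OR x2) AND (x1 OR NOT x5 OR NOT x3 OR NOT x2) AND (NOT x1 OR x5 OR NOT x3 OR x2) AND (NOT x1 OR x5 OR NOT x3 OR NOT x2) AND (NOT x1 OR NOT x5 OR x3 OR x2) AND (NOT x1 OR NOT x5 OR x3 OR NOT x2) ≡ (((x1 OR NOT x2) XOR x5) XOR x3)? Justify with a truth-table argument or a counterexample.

Yes, they are equivalent — the two output columns agree on all 16 assignments:
x1 | x5 | x3 | x2 | Expression 1 | Expression 2
-----------------------------------------------
0 | 0 | 0 | 0 | 1 | 1
0 | 0 | 0 | 1 | 0 | 0
0 | 0 | 1 | 0 | 0 | 0
0 | 0 | 1 | 1 | 1 | 1
0 | 1 | 0 | 0 | 0 | 0
0 | 1 | 0 | 1 | 1 | 1
0 | 1 | 1 | 0 | 1 | 1
0 | 1 | 1 | 1 | 0 | 0
1 | 0 | 0 | 0 | 1 | 1
1 | 0 | 0 | 1 | 1 | 1
1 | 0 | 1 | 0 | 0 | 0
1 | 0 | 1 | 1 | 0 | 0
1 | 1 | 0 | 0 | 0 | 0
1 | 1 | 0 | 1 | 0 | 0
1 | 1 | 1 | 0 | 1 | 1
1 | 1 | 1 | 1 | 1 | 1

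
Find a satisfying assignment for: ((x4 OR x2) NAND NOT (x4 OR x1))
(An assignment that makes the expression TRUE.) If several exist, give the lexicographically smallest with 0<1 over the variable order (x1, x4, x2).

x1=0, x4=0, x2=0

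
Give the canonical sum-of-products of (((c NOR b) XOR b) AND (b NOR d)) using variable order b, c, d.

Σm(0) = (NOT b AND NOT c AND NOT d)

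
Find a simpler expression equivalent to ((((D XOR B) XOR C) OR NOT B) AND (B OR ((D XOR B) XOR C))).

By distribution ((E OR v) AND (E OR NOT v) = E):
= ((D XOR B) XOR C)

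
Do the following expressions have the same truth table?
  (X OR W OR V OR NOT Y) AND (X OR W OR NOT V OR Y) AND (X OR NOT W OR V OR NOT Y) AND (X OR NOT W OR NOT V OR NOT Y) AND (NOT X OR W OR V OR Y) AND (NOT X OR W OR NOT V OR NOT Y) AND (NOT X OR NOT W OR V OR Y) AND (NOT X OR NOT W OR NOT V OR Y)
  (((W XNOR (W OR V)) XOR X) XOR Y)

Yes, they are equivalent — the two output columns agree on all 16 assignments:
X | W | V | Y | Expression 1 | Expression 2
-------------------------------------------
0 | 0 | 0 | 0 | 1 | 1
0 | 0 | 0 | 1 | 0 | 0
0 | 0 | 1 | 0 | 0 | 0
0 | 0 | 1 | 1 | 1 | 1
0 | 1 | 0 | 0 | 1 | 1
0 | 1 | 0 | 1 | 0 | 0
0 | 1 | 1 | 0 | 1 | 1
0 | 1 | 1 | 1 | 0 | 0
1 | 0 | 0 | 0 | 0 | 0
1 | 0 | 0 | 1 | 1 | 1
1 | 0 | 1 | 0 | 1 | 1
1 | 0 | 1 | 1 | 0 | 0
1 | 1 | 0 | 0 | 0 | 0
1 | 1 | 0 | 1 | 1 | 1
1 | 1 | 1 | 0 | 0 | 0
1 | 1 | 1 | 1 | 1 | 1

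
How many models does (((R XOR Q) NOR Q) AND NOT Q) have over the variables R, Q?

Satisfying assignments: (0,0)
Count: 1 out of 4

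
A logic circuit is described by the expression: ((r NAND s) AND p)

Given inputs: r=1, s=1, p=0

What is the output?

Substituting: ((1 NAND 1) AND 0)
= 0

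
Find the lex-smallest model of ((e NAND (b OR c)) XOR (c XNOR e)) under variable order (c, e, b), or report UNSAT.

c=0, e=1, b=0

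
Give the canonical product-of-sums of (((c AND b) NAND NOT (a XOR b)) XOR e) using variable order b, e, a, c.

ΠM(4, 5, 6, 7, 11, 12, 13, 14) = (b OR NOT e OR a OR c) AND (b OR NOT e OR a OR NOT c) AND (b OR NOT e OR NOT a OR c) AND (b OR NOT e OR NOT a OR NOT c) AND (NOT b OR e OR NOT a OR NOT c) AND (NOT b OR NOT e OR a OR c) AND (NOT b OR NOT e OR a OR NOT c) AND (NOT b OR NOT e OR NOT a OR c)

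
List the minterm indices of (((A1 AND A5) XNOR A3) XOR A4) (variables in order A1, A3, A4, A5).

Σm(0, 1, 6, 7, 8, 11, 13, 14) = (NOT A1 AND NOT A3 AND NOT A4 AND NOT A5) OR (NOT A1 AND NOT A3 AND NOT A4 AND A5) OR (NOT A1 AND A3 AND A4 AND NOT A5) OR (NOT A1 AND A3 AND A4 AND A5) OR (A1 AND NOT A3 AND NOT A4 AND NOT A5) OR (A1 AND NOT A3 AND A4 AND A5) OR (A1 AND A3 AND NOT A4 AND A5) OR (A1 AND A3 AND A4 AND NOT A5)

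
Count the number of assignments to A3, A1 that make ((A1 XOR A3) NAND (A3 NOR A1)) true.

Satisfying assignments: (0,0), (0,1), (1,0), (1,1)
Count: 4 out of 4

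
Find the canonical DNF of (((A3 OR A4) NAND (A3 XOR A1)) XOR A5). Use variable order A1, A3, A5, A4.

(NOT A1 AND NOT A3 AND NOT A5 AND NOT A4) OR (NOT A1 AND NOT A3 AND NOT A5 AND A4) OR (NOT A1 AND A3 AND A5 AND NOT A4) OR (NOT A1 AND A3 AND A5 AND A4) OR (A1 AND NOT A3 AND NOT A5 AND NOT A4) OR (A1 AND NOT A3 AND A5 AND A4) OR (A1 AND A3 AND NOT A5 AND NOT A4) OR (A1 AND A3 AND NOT A5 AND A4)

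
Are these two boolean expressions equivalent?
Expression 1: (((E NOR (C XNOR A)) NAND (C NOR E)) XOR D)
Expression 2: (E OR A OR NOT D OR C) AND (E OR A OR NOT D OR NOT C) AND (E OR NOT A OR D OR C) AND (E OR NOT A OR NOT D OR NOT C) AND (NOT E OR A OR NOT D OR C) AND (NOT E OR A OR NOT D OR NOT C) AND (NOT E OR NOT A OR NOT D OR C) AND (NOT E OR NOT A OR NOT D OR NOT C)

Yes, they are equivalent — the two output columns agree on all 16 assignments:
E | A | D | C | Expression 1 | Expression 2
-------------------------------------------
0 | 0 | 0 | 0 | 1 | 1
0 | 0 | 0 | 1 | 1 | 1
0 | 0 | 1 | 0 | 0 | 0
0 | 0 | 1 | 1 | 0 | 0
0 | 1 | 0 | 0 | 0 | 0
0 | 1 | 0 | 1 | 1 | 1
0 | 1 | 1 | 0 | 1 | 1
0 | 1 | 1 | 1 | 0 | 0
1 | 0 | 0 | 0 | 1 | 1
1 | 0 | 0 | 1 | 1 | 1
1 | 0 | 1 | 0 | 0 | 0
1 | 0 | 1 | 1 | 0 | 0
1 | 1 | 0 | 0 | 1 | 1
1 | 1 | 0 | 1 | 1 | 1
1 | 1 | 1 | 0 | 0 | 0
1 | 1 | 1 | 1 | 0 | 0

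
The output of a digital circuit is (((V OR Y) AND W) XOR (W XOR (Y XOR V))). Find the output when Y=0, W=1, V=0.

Substituting: (((0 OR 0) AND 1) XOR (1 XOR (0 XOR 0)))
= 1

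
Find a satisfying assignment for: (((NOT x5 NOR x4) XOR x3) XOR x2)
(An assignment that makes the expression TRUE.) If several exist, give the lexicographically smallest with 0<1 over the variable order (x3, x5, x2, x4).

x3=0, x5=0, x2=1, x4=0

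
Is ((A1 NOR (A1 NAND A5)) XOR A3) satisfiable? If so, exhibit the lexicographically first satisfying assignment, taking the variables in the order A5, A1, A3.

A5=0, A1=0, A3=1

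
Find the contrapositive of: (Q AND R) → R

Contrapositive: NOT R → NOT (Q AND R)
Note: A statement and its contrapositive are logically equivalent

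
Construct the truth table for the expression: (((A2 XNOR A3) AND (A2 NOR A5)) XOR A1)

A3 | A2 | A1 | A5 | Output
--------------------------
0 | 0 | 0 | 0 | 1
0 | 0 | 0 | 1 | 0
0 | 0 | 1 | 0 | 0
0 | 0 | 1 | 1 | 1
0 | 1 | 0 | 0 | 0
0 | 1 | 0 | 1 | 0
0 | 1 | 1 | 0 | 1
0 | 1 | 1 | 1 | 1
1 | 0 | 0 | 0 | 0
1 | 0 | 0 | 1 | 0
1 | 0 | 1 | 0 | 1
1 | 0 | 1 | 1 | 1
1 | 1 | 0 | 0 | 0
1 | 1 | 0 | 1 | 0
1 | 1 | 1 | 0 | 1
1 | 1 | 1 | 1 | 1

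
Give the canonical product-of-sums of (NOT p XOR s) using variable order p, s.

ΠM(1, 2) = (p OR NOT s) AND (NOT p OR s)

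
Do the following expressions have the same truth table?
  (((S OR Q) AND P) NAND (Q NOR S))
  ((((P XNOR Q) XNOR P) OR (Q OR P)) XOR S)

No. Counterexample: with S=0, P=0, Q=0, Expression 1 = 1 but Expression 2 = 0.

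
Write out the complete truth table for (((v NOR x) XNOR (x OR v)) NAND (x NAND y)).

y | v | x | Output
------------------
0 | 0 | 0 | 1
0 | 0 | 1 | 1
0 | 1 | 0 | 1
0 | 1 | 1 | 1
1 | 0 | 0 | 1
1 | 0 | 1 | 1
1 | 1 | 0 | 1
1 | 1 | 1 | 1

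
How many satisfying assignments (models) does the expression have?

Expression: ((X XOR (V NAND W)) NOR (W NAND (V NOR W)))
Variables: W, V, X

No assignment satisfies the expression.
Count: 0 out of 8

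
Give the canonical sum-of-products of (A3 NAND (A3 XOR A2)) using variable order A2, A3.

Σm(0, 2, 3) = (NOT A2 AND NOT A3) OR (A2 AND NOT A3) OR (A2 AND A3)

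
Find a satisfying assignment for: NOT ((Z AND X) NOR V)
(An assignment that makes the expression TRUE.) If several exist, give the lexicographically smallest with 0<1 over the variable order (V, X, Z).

V=0, X=1, Z=1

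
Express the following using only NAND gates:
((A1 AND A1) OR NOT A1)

((((A1 NAND A1) NAND (A1 NAND A1)) NAND ((A1 NAND A1) NAND (A1 NAND A1))) NAND ((A1 NAND A1) NAND (A1 NAND A1)))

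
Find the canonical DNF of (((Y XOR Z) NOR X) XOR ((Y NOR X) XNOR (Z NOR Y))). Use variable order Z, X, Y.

(NOT Z AND NOT X AND Y) OR (NOT Z AND X AND Y) OR (Z AND X AND NOT Y) OR (Z AND X AND Y)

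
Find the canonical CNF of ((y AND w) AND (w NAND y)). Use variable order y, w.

(y OR w) AND (y OR NOT w) AND (NOT y OR w) AND (NOT y OR NOT w)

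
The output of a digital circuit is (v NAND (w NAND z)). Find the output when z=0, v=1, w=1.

Substituting: (1 NAND (1 NAND 0))
= 0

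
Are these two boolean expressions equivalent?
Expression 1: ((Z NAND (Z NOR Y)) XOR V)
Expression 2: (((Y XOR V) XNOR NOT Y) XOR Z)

No. Counterexample: with Z=0, Y=0, V=0, Expression 1 = 1 but Expression 2 = 0.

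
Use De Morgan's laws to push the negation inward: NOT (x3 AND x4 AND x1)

NOT x3 OR NOT x4 OR NOT x1
De Morgan's: NOT(AND of terms) = OR of negations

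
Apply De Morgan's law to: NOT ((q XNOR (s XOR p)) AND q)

NOT (q XNOR (s XOR p)) OR NOT q
De Morgan's: NOT(AND of terms) = OR of negations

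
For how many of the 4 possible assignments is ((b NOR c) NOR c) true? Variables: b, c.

Satisfying assignments: (1,0)
Count: 1 out of 4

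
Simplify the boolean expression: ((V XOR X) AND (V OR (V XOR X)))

By absorption (E AND (E OR v) = E):
= (V XOR X)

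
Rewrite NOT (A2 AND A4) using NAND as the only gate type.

(((A2 NAND A4) NAND (A2 NAND A4)) NAND ((A2 NAND A4) NAND (A2 NAND A4)))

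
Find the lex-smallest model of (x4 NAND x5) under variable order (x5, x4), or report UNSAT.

x5=0, x4=0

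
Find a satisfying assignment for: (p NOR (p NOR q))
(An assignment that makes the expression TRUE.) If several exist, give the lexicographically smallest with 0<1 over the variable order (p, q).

p=0, q=1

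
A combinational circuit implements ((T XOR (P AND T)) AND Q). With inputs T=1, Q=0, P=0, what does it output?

Substituting: ((1 XOR (0 AND 1)) AND 0)
= 0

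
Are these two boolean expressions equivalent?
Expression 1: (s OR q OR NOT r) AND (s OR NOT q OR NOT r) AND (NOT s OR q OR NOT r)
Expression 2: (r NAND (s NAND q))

Yes, they are equivalent — the two output columns agree on all 8 assignments:
s | q | r | Expression 1 | Expression 2
---------------------------------------
0 | 0 | 0 | 1 | 1
0 | 0 | 1 | 0 | 0
0 | 1 | 0 | 1 | 1
0 | 1 | 1 | 0 | 0
1 | 0 | 0 | 1 | 1
1 | 0 | 1 | 0 | 0
1 | 1 | 0 | 1 | 1
1 | 1 | 1 | 1 | 1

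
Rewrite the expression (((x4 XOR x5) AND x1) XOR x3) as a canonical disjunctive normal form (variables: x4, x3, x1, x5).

(NOT x4 AND NOT x3 AND x1 AND x5) OR (NOT x4 AND x3 AND NOT x1 AND NOT x5) OR (NOT x4 AND x3 AND NOT x1 AND x5) OR (NOT x4 AND x3 AND x1 AND NOT x5) OR (x4 AND NOT x3 AND x1 AND NOT x5) OR (x4 AND x3 AND NOT x1 AND NOT x5) OR (x4 AND x3 AND NOT x1 AND x5) OR (x4 AND x3 AND x1 AND x5)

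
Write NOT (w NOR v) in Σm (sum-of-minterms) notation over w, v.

Σm(1, 2, 3) = (NOT w AND v) OR (w AND NOT v) OR (w AND v)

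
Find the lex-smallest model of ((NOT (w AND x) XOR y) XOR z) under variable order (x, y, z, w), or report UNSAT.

x=0, y=0, z=0, w=0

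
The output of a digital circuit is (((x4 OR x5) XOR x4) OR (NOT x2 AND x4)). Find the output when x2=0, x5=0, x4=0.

Substituting: (((0 OR 0) XOR 0) OR (NOT 0 AND 0))
= 0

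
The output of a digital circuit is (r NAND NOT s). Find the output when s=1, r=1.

Substituting: (1 NAND NOT 1)
= 1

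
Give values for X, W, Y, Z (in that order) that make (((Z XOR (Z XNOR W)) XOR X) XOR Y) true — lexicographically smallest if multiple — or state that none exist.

X=0, W=0, Y=0, Z=0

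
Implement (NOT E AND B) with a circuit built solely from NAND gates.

(((E NAND E) NAND B) NAND ((E NAND E) NAND B))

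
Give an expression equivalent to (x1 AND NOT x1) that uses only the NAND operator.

((x1 NAND (x1 NAND x1)) NAND (x1 NAND (x1 NAND x1)))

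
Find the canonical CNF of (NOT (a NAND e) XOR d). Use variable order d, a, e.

(d OR a OR e) AND (d OR a OR NOT e) AND (d OR NOT a OR e) AND (NOT d OR NOT a OR NOT e)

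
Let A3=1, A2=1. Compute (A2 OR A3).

Substituting: (1 OR 1)
= 1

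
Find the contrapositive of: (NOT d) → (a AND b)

Contrapositive: NOT (a AND b) → d
Note: A statement and its contrapositive are logically equivalent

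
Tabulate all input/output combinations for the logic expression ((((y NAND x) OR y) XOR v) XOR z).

v | y | z | x | Output
----------------------
0 | 0 | 0 | 0 | 1
0 | 0 | 0 | 1 | 1
0 | 0 | 1 | 0 | 0
0 | 0 | 1 | 1 | 0
0 | 1 | 0 | 0 | 1
0 | 1 | 0 | 1 | 1
0 | 1 | 1 | 0 | 0
0 | 1 | 1 | 1 | 0
1 | 0 | 0 | 0 | 0
1 | 0 | 0 | 1 | 0
1 | 0 | 1 | 0 | 1
1 | 0 | 1 | 1 | 1
1 | 1 | 0 | 0 | 0
1 | 1 | 0 | 1 | 0
1 | 1 | 1 | 0 | 1
1 | 1 | 1 | 1 | 1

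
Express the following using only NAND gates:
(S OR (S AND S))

((S NAND S) NAND (((S NAND S) NAND (S NAND S)) NAND ((S NAND S) NAND (S NAND S))))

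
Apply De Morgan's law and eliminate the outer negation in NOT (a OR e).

NOT a AND NOT e
De Morgan's: NOT(OR of terms) = AND of negations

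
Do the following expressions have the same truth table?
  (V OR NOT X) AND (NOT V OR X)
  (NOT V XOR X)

Yes, they are equivalent — the two output columns agree on all 4 assignments:
V | X | Expression 1 | Expression 2
-----------------------------------
0 | 0 | 1 | 1
0 | 1 | 0 | 0
1 | 0 | 0 | 0
1 | 1 | 1 | 1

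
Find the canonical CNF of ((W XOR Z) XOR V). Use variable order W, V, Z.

(W OR V OR Z) AND (W OR NOT V OR NOT Z) AND (NOT W OR V OR NOT Z) AND (NOT W OR NOT V OR Z)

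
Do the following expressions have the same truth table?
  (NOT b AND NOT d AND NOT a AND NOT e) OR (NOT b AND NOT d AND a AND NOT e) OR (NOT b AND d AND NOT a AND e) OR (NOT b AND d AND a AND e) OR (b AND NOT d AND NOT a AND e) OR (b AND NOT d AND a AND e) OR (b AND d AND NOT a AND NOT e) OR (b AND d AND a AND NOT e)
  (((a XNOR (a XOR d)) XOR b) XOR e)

Yes, they are equivalent — the two output columns agree on all 16 assignments:
b | d | a | e | Expression 1 | Expression 2
-------------------------------------------
0 | 0 | 0 | 0 | 1 | 1
0 | 0 | 0 | 1 | 0 | 0
0 | 0 | 1 | 0 | 1 | 1
0 | 0 | 1 | 1 | 0 | 0
0 | 1 | 0 | 0 | 0 | 0
0 | 1 | 0 | 1 | 1 | 1
0 | 1 | 1 | 0 | 0 | 0
0 | 1 | 1 | 1 | 1 | 1
1 | 0 | 0 | 0 | 0 | 0
1 | 0 | 0 | 1 | 1 | 1
1 | 0 | 1 | 0 | 0 | 0
1 | 0 | 1 | 1 | 1 | 1
1 | 1 | 0 | 0 | 1 | 1
1 | 1 | 0 | 1 | 0 | 0
1 | 1 | 1 | 0 | 1 | 1
1 | 1 | 1 | 1 | 0 | 0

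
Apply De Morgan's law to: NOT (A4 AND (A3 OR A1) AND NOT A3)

NOT A4 OR NOT (A3 OR A1) OR A3
De Morgan's: NOT(AND of terms) = OR of negations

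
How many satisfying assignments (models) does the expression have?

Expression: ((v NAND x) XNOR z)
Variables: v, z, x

Satisfying assignments: (0,1,0), (0,1,1), (1,0,1), (1,1,0)
Count: 4 out of 8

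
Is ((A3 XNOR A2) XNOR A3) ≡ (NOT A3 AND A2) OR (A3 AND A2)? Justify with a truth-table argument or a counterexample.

Yes, they are equivalent — the two output columns agree on all 4 assignments:
A3 | A2 | Expression 1 | Expression 2
-------------------------------------
0 | 0 | 0 | 0
0 | 1 | 1 | 1
1 | 0 | 0 | 0
1 | 1 | 1 | 1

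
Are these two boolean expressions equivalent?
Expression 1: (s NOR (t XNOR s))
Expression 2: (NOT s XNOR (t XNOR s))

No. Counterexample: with t=0, s=0, Expression 1 = 0 but Expression 2 = 1.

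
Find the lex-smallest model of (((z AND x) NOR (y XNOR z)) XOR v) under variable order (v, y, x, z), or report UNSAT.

v=0, y=0, x=0, z=1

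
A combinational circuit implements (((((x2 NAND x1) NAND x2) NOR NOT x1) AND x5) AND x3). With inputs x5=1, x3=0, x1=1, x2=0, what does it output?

Substituting: (((((0 NAND 1) NAND 0) NOR NOT 1) AND 1) AND 0)
= 0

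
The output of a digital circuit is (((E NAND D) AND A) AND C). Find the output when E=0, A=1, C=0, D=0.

Substituting: (((0 NAND 0) AND 1) AND 0)
= 0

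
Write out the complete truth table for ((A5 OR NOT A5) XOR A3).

A5 | A3 | Output
----------------
0 | 0 | 1
0 | 1 | 0
1 | 0 | 1
1 | 1 | 0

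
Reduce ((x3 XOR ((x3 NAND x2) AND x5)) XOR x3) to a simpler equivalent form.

By XOR self-cancellation ((E XOR v) XOR v = E):
= ((x3 NAND x2) AND x5)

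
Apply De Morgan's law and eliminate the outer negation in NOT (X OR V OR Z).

NOT X AND NOT V AND NOT Z
De Morgan's: NOT(OR of terms) = AND of negations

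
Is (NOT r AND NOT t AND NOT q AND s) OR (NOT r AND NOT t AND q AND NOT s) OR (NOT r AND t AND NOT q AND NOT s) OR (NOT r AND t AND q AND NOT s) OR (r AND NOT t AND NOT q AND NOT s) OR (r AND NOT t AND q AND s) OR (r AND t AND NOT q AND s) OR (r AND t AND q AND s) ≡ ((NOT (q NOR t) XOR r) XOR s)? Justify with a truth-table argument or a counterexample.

Yes, they are equivalent — the two output columns agree on all 16 assignments:
r | t | q | s | Expression 1 | Expression 2
-------------------------------------------
0 | 0 | 0 | 0 | 0 | 0
0 | 0 | 0 | 1 | 1 | 1
0 | 0 | 1 | 0 | 1 | 1
0 | 0 | 1 | 1 | 0 | 0
0 | 1 | 0 | 0 | 1 | 1
0 | 1 | 0 | 1 | 0 | 0
0 | 1 | 1 | 0 | 1 | 1
0 | 1 | 1 | 1 | 0 | 0
1 | 0 | 0 | 0 | 1 | 1
1 | 0 | 0 | 1 | 0 | 0
1 | 0 | 1 | 0 | 0 | 0
1 | 0 | 1 | 1 | 1 | 1
1 | 1 | 0 | 0 | 0 | 0
1 | 1 | 0 | 1 | 1 | 1
1 | 1 | 1 | 0 | 0 | 0
1 | 1 | 1 | 1 | 1 | 1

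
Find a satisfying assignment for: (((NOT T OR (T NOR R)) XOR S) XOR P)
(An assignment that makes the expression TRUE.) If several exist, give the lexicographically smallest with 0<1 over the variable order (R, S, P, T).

R=0, S=0, P=0, T=0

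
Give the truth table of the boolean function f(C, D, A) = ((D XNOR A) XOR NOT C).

C | D | A | Output
------------------
0 | 0 | 0 | 0
0 | 0 | 1 | 1
0 | 1 | 0 | 1
0 | 1 | 1 | 0
1 | 0 | 0 | 1
1 | 0 | 1 | 0
1 | 1 | 0 | 0
1 | 1 | 1 | 1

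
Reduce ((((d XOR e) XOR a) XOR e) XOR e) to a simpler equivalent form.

By XOR self-cancellation ((E XOR v) XOR v = E):
= ((d XOR e) XOR a)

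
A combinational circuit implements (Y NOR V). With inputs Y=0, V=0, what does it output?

Substituting: (0 NOR 0)
= 1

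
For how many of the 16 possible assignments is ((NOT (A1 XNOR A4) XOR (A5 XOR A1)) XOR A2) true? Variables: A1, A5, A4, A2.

Satisfying assignments: (0,0,0,1), (0,0,1,0), (0,1,0,0), (0,1,1,1), (1,0,0,1), (1,0,1,0), (1,1,0,0), (1,1,1,1)
Count: 8 out of 16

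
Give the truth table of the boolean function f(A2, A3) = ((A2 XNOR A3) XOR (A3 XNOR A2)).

A2 | A3 | Output
----------------
0 | 0 | 0
0 | 1 | 0
1 | 0 | 0
1 | 1 | 0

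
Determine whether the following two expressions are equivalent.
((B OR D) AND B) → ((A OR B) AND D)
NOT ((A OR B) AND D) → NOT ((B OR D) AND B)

Yes, Contrapositive is always equivalent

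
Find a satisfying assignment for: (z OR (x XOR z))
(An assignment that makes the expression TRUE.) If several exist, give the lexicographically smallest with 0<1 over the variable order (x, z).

x=0, z=1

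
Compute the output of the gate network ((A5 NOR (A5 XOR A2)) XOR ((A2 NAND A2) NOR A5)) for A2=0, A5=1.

Substituting: ((1 NOR (1 XOR 0)) XOR ((0 NAND 0) NOR 1))
= 0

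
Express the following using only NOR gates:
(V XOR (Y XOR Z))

((((V NOR ((((Y NOR Z) NOR (Y NOR Z)) NOR ((Y NOR Z) NOR (Y NOR Z))) NOR ((((Y NOR Y) NOR (Z NOR Z)) NOR ((Y NOR Y) NOR (Z NOR Z))) NOR (((Y NOR Y) NOR (Z NOR Z)) NOR ((Y NOR Y) NOR (Z NOR Z)))))) NOR (V NOR ((((Y NOR Z) NOR (Y NOR Z)) NOR ((Y NOR Z) NOR (Y NOR Z))) NOR ((((Y NOR Y) NOR (Z NOR Z)) NOR ((Y NOR Y) NOR (Z NOR Z))) NOR (((Y NOR Y) NOR (Z NOR Z)) NOR ((Y NOR Y) NOR (Z NOR Z))))))) NOR ((V NOR ((((Y NOR Z) NOR (Y NOR Z)) NOR ((Y NOR Z) NOR (Y NOR Z))) NOR ((((Y NOR Y) NOR (Z NOR Z)) NOR ((Y NOR Y) NOR (Z NOR Z))) NOR (((Y NOR Y) NOR (Z NOR Z)) NOR ((Y NOR Y) NOR (Z NOR Z)))))) NOR (V NOR ((((Y NOR Z) NOR (Y NOR Z)) NOR ((Y NOR Z) NOR (Y NOR Z))) NOR ((((Y NOR Y) NOR (Z NOR Z)) NOR ((Y NOR Y) NOR (Z NOR Z))) NOR (((Y NOR Y) NOR (Z NOR Z)) NOR ((Y NOR Y) NOR (Z NOR Z)))))))) NOR ((((V NOR V) NOR (((((Y NOR Z) NOR (Y NOR Z)) NOR ((Y NOR Z) NOR (Y NOR Z))) NOR ((((Y NOR Y) NOR (Z NOR Z)) NOR ((Y NOR Y) NOR (Z NOR Z))) NOR (((Y NOR Y) NOR (Z NOR Z)) NOR ((Y NOR Y) NOR (Z NOR Z))))) NOR ((((Y NOR Z) NOR (Y NOR Z)) NOR ((Y NOR Z) NOR (Y NOR Z))) NOR ((((Y NOR Y) NOR (Z NOR Z)) NOR ((Y NOR Y) NOR (Z NOR Z))) NOR (((Y NOR Y) NOR (Z NOR Z)) NOR ((Y NOR Y) NOR (Z NOR Z))))))) NOR ((V NOR V) NOR (((((Y NOR Z) NOR (Y NOR Z)) NOR ((Y NOR Z) NOR (Y NOR Z))) NOR ((((Y NOR Y) NOR (Z NOR Z)) NOR ((Y NOR Y) NOR (Z NOR Z))) NOR (((Y NOR Y) NOR (Z NOR Z)) NOR ((Y NOR Y) NOR (Z NOR Z))))) NOR ((((Y NOR Z) NOR (Y NOR Z)) NOR ((Y NOR Z) NOR (Y NOR Z))) NOR ((((Y NOR Y) NOR (Z NOR Z)) NOR ((Y NOR Y) NOR (Z NOR Z))) NOR (((Y NOR Y) NOR (Z NOR Z)) NOR ((Y NOR Y) NOR (Z NOR Z)))))))) NOR (((V NOR V) NOR (((((Y NOR Z) NOR (Y NOR Z)) NOR ((Y NOR Z) NOR (Y NOR Z))) NOR ((((Y NOR Y) NOR (Z NOR Z)) NOR ((Y NOR Y) NOR (Z NOR Z))) NOR (((Y NOR Y) NOR (Z NOR Z)) NOR ((Y NOR Y) NOR (Z NOR Z))))) NOR ((((Y NOR Z) NOR (Y NOR Z)) NOR ((Y NOR Z) NOR (Y NOR Z))) NOR ((((Y NOR Y) NOR (Z NOR Z)) NOR ((Y NOR Y) NOR (Z NOR Z))) NOR (((Y NOR Y) NOR (Z NOR Z)) NOR ((Y NOR Y) NOR (Z NOR Z))))))) NOR ((V NOR V) NOR (((((Y NOR Z) NOR (Y NOR Z)) NOR ((Y NOR Z) NOR (Y NOR Z))) NOR ((((Y NOR Y) NOR (Z NOR Z)) NOR ((Y NOR Y) NOR (Z NOR Z))) NOR (((Y NOR Y) NOR (Z NOR Z)) NOR ((Y NOR Y) NOR (Z NOR Z))))) NOR ((((Y NOR Z) NOR (Y NOR Z)) NOR ((Y NOR Z) NOR (Y NOR Z))) NOR ((((Y NOR Y) NOR (Z NOR Z)) NOR ((Y NOR Y) NOR (Z NOR Z))) NOR (((Y NOR Y) NOR (Z NOR Z)) NOR ((Y NOR Y) NOR (Z NOR Z))))))))))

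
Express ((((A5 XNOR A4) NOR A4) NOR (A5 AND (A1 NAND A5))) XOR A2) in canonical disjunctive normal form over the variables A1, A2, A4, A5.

(NOT A1 AND NOT A2 AND NOT A4 AND NOT A5) OR (NOT A1 AND NOT A2 AND A4 AND NOT A5) OR (NOT A1 AND A2 AND NOT A4 AND A5) OR (NOT A1 AND A2 AND A4 AND A5) OR (A1 AND NOT A2 AND NOT A4 AND NOT A5) OR (A1 AND NOT A2 AND A4 AND NOT A5) OR (A1 AND NOT A2 AND A4 AND A5) OR (A1 AND A2 AND NOT A4 AND A5)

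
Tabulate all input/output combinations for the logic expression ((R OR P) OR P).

R | P | Output
--------------
0 | 0 | 0
0 | 1 | 1
1 | 0 | 1
1 | 1 | 1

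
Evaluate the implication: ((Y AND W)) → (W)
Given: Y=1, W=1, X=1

Antecedent ((Y AND W)) = 1; consequent (W) = 1.
1 → 1 = 1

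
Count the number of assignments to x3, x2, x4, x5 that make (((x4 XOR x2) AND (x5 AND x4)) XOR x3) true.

Satisfying assignments: (0,0,1,1), (1,0,0,0), (1,0,0,1), (1,0,1,0), (1,1,0,0), (1,1,0,1), (1,1,1,0), (1,1,1,1)
Count: 8 out of 16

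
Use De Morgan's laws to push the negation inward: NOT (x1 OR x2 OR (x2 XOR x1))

NOT x1 AND NOT x2 AND NOT (x2 XOR x1)
De Morgan's: NOT(OR of terms) = AND of negations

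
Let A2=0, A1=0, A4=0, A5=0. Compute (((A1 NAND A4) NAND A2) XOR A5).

Substituting: (((0 NAND 0) NAND 0) XOR 0)
= 1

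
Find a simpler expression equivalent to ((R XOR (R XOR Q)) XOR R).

By XOR self-cancellation ((E XOR v) XOR v = E):
= (R XOR Q)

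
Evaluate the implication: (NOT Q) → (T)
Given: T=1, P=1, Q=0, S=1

Antecedent (NOT Q) = 1; consequent (T) = 1.
1 → 1 = 1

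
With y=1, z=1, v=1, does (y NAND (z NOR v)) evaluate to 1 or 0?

Substituting: (1 NAND (1 NOR 1))
= 1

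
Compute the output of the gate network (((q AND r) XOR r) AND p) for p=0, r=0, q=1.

Substituting: (((1 AND 0) XOR 0) AND 0)
= 0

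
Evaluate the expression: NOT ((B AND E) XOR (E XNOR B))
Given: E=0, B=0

Substituting: NOT ((0 AND 0) XOR (0 XNOR 0))
= 0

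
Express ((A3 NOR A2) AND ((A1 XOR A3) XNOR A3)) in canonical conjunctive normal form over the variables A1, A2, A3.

(A1 OR A2 OR NOT A3) AND (A1 OR NOT A2 OR A3) AND (A1 OR NOT A2 OR NOT A3) AND (NOT A1 OR A2 OR A3) AND (NOT A1 OR A2 OR NOT A3) AND (NOT A1 OR NOT A2 OR A3) AND (NOT A1 OR NOT A2 OR NOT A3)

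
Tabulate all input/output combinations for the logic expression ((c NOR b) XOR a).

b | a | c | Output
------------------
0 | 0 | 0 | 1
0 | 0 | 1 | 0
0 | 1 | 0 | 0
0 | 1 | 1 | 1
1 | 0 | 0 | 0
1 | 0 | 1 | 0
1 | 1 | 0 | 1
1 | 1 | 1 | 1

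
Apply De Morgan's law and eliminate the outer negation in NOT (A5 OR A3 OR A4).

NOT A5 AND NOT A3 AND NOT A4
De Morgan's: NOT(OR of terms) = AND of negations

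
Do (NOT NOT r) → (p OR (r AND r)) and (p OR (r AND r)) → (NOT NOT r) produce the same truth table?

No, Converse is not equivalent to original (counterexample: r=0, p=1)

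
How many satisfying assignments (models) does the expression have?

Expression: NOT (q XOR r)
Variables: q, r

Satisfying assignments: (0,0), (1,1)
Count: 2 out of 4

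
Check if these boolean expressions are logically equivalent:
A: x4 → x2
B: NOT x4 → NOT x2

No, Inverse is not equivalent to original (counterexample: x4=0, x2=1)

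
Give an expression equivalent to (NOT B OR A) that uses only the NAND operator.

(((B NAND B) NAND (B NAND B)) NAND (A NAND A))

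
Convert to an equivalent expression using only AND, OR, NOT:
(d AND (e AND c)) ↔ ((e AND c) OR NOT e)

((d AND (e AND c)) AND ((e AND c) OR NOT e)) OR (NOT (d AND (e AND c)) AND NOT ((e AND c) OR NOT e))
(Biconditional = both true or both false)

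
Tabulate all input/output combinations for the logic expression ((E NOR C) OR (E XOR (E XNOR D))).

D | E | C | Output
------------------
0 | 0 | 0 | 1
0 | 0 | 1 | 1
0 | 1 | 0 | 1
0 | 1 | 1 | 1
1 | 0 | 0 | 1
1 | 0 | 1 | 0
1 | 1 | 0 | 0
1 | 1 | 1 | 0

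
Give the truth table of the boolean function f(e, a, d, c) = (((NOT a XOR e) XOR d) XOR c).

e | a | d | c | Output
----------------------
0 | 0 | 0 | 0 | 1
0 | 0 | 0 | 1 | 0
0 | 0 | 1 | 0 | 0
0 | 0 | 1 | 1 | 1
0 | 1 | 0 | 0 | 0
0 | 1 | 0 | 1 | 1
0 | 1 | 1 | 0 | 1
0 | 1 | 1 | 1 | 0
1 | 0 | 0 | 0 | 0
1 | 0 | 0 | 1 | 1
1 | 0 | 1 | 0 | 1
1 | 0 | 1 | 1 | 0
1 | 1 | 0 | 0 | 1
1 | 1 | 0 | 1 | 0
1 | 1 | 1 | 0 | 0
1 | 1 | 1 | 1 | 1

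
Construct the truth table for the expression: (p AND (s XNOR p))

p | s | Output
--------------
0 | 0 | 0
0 | 1 | 0
1 | 0 | 0
1 | 1 | 1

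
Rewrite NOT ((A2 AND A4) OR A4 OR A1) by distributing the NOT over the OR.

NOT (A2 AND A4) AND NOT A4 AND NOT A1
De Morgan's: NOT(OR of terms) = AND of negations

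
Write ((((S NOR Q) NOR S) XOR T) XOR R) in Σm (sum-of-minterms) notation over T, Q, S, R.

Σm(1, 3, 4, 7, 8, 10, 13, 14) = (NOT T AND NOT Q AND NOT S AND R) OR (NOT T AND NOT Q AND S AND R) OR (NOT T AND Q AND NOT S AND NOT R) OR (NOT T AND Q AND S AND R) OR (T AND NOT Q AND NOT S AND NOT R) OR (T AND NOT Q AND S AND NOT R) OR (T AND Q AND NOT S AND R) OR (T AND Q AND S AND NOT R)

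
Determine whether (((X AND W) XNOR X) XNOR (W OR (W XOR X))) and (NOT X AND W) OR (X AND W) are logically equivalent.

Yes, they are equivalent — the two output columns agree on all 4 assignments:
X | W | Expression 1 | Expression 2
-----------------------------------
0 | 0 | 0 | 0
0 | 1 | 1 | 1
1 | 0 | 0 | 0
1 | 1 | 1 | 1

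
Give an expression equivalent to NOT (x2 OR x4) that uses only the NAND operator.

(((x2 NAND x2) NAND (x4 NAND x4)) NAND ((x2 NAND x2) NAND (x4 NAND x4)))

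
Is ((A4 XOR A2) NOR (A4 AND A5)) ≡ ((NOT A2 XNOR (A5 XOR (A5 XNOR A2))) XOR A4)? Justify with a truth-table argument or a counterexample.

No. Counterexample: with A4=0, A5=0, A2=1, Expression 1 = 0 but Expression 2 = 1.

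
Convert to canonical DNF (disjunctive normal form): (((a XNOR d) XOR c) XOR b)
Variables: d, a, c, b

(NOT d AND NOT a AND NOT c AND NOT b) OR (NOT d AND NOT a AND c AND b) OR (NOT d AND a AND NOT c AND b) OR (NOT d AND a AND c AND NOT b) OR (d AND NOT a AND NOT c AND b) OR (d AND NOT a AND c AND NOT b) OR (d AND a AND NOT c AND NOT b) OR (d AND a AND c AND b)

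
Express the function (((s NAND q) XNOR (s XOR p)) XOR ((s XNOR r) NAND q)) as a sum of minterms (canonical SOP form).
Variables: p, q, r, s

Σm(0, 2, 5, 6, 9, 11, 12, 15) = (NOT p AND NOT q AND NOT r AND NOT s) OR (NOT p AND NOT q AND r AND NOT s) OR (NOT p AND q AND NOT r AND s) OR (NOT p AND q AND r AND NOT s) OR (p AND NOT q AND NOT r AND s) OR (p AND NOT q AND r AND s) OR (p AND q AND NOT r AND NOT s) OR (p AND q AND r AND s)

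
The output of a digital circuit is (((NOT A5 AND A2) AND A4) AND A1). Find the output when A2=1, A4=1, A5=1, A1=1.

Substituting: (((NOT 1 AND 1) AND 1) AND 1)
= 0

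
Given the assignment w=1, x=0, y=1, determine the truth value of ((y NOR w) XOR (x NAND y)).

Substituting: ((1 NOR 1) XOR (0 NAND 1))
= 1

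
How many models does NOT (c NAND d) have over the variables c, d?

Satisfying assignments: (1,1)
Count: 1 out of 4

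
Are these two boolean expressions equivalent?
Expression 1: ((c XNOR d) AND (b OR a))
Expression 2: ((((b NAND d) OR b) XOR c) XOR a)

No. Counterexample: with d=0, c=0, b=0, a=0, Expression 1 = 0 but Expression 2 = 1.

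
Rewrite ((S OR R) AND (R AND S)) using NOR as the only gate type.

((((S NOR R) NOR (S NOR R)) NOR ((S NOR R) NOR (S NOR R))) NOR (((R NOR R) NOR (S NOR S)) NOR ((R NOR R) NOR (S NOR S))))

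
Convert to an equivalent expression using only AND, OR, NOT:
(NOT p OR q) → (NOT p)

NOT (NOT p OR q) OR (NOT p)
(Implication elimination: A → B = NOT A OR B)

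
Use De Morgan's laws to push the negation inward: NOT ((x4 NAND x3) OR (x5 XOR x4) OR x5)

NOT (x4 NAND x3) AND NOT (x5 XOR x4) AND NOT x5
De Morgan's: NOT(OR of terms) = AND of negations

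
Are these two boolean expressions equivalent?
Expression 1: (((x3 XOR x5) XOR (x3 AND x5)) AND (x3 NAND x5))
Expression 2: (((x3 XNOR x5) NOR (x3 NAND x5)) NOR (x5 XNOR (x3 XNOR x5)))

No. Counterexample: with x3=0, x5=0, Expression 1 = 0 but Expression 2 = 1.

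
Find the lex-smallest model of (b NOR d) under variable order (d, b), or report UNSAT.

d=0, b=0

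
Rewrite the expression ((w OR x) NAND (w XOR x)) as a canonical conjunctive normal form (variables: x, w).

(x OR NOT w) AND (NOT x OR w)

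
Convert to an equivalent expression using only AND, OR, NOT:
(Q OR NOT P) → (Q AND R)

NOT (Q OR NOT P) OR (Q AND R)
(Implication elimination: A → B = NOT A OR B)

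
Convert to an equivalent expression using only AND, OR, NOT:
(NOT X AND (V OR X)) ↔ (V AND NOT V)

((NOT X AND (V OR X)) AND (V AND NOT V)) OR (NOT (NOT X AND (V OR X)) AND NOT (V AND NOT V))
(Biconditional = both true or both false)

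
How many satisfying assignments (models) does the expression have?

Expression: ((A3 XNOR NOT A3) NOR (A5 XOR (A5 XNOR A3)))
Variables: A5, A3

Satisfying assignments: (0,1), (1,1)
Count: 2 out of 4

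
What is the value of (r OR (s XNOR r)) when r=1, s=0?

Substituting: (1 OR (0 XNOR 1))
= 1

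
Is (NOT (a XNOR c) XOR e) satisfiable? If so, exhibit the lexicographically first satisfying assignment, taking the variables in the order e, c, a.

e=0, c=0, a=1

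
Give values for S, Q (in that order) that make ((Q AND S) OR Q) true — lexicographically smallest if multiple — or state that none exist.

S=0, Q=1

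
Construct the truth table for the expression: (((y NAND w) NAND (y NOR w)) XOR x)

x | y | w | Output
------------------
0 | 0 | 0 | 0
0 | 0 | 1 | 1
0 | 1 | 0 | 1
0 | 1 | 1 | 1
1 | 0 | 0 | 1
1 | 0 | 1 | 0
1 | 1 | 0 | 0
1 | 1 | 1 | 0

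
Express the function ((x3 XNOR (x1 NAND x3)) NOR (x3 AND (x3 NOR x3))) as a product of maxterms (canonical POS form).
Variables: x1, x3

ΠM(1) = (x1 OR NOT x3)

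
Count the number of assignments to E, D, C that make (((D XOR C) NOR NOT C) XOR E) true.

Satisfying assignments: (0,1,1), (1,0,0), (1,0,1), (1,1,0)
Count: 4 out of 8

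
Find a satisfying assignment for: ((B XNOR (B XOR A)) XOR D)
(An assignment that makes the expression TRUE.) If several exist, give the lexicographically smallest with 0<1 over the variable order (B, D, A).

B=0, D=0, A=0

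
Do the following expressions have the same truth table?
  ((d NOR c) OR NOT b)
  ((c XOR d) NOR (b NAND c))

No. Counterexample: with b=0, d=0, c=0, Expression 1 = 1 but Expression 2 = 0.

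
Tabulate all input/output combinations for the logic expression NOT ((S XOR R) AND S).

R | S | Output
--------------
0 | 0 | 1
0 | 1 | 0
1 | 0 | 1
1 | 1 | 1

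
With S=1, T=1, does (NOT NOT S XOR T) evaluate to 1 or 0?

Substituting: (NOT NOT 1 XOR 1)
= 0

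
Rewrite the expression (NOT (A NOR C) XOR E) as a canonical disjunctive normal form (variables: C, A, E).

(NOT C AND NOT A AND E) OR (NOT C AND A AND NOT E) OR (C AND NOT A AND NOT E) OR (C AND A AND NOT E)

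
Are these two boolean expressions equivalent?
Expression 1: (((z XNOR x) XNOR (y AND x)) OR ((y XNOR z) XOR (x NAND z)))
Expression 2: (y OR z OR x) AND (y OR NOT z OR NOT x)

Yes, they are equivalent — the two output columns agree on all 8 assignments:
y | z | x | Expression 1 | Expression 2
---------------------------------------
0 | 0 | 0 | 0 | 0
0 | 0 | 1 | 1 | 1
0 | 1 | 0 | 1 | 1
0 | 1 | 1 | 0 | 0
1 | 0 | 0 | 1 | 1
1 | 0 | 1 | 1 | 1
1 | 1 | 0 | 1 | 1
1 | 1 | 1 | 1 | 1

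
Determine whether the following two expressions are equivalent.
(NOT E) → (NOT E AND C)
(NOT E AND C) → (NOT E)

No, Converse is not equivalent to original (counterexample: E=0, C=0)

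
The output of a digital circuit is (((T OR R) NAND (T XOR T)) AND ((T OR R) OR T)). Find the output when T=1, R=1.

Substituting: (((1 OR 1) NAND (1 XOR 1)) AND ((1 OR 1) OR 1))
= 1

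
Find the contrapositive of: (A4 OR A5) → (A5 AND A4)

Contrapositive: NOT (A5 AND A4) → NOT (A4 OR A5)
Note: A statement and its contrapositive are logically equivalent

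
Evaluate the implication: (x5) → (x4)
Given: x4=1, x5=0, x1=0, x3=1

Antecedent (x5) = 0; consequent (x4) = 1.
0 → 1 = 1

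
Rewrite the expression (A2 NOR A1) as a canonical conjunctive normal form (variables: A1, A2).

(A1 OR NOT A2) AND (NOT A1 OR A2) AND (NOT A1 OR NOT A2)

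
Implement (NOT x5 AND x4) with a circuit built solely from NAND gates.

(((x5 NAND x5) NAND x4) NAND ((x5 NAND x5) NAND x4))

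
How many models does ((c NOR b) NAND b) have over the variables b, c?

Satisfying assignments: (0,0), (0,1), (1,0), (1,1)
Count: 4 out of 4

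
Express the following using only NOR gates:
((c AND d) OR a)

((((c NOR c) NOR (d NOR d)) NOR a) NOR (((c NOR c) NOR (d NOR d)) NOR a))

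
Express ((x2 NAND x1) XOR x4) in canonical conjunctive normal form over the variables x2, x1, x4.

(x2 OR x1 OR NOT x4) AND (x2 OR NOT x1 OR NOT x4) AND (NOT x2 OR x1 OR NOT x4) AND (NOT x2 OR NOT x1 OR x4)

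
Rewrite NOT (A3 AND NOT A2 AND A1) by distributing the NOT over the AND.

NOT A3 OR A2 OR NOT A1
De Morgan's: NOT(AND of terms) = OR of negations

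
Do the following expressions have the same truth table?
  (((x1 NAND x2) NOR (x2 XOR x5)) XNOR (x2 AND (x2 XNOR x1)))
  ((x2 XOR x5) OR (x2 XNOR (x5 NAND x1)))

No. Counterexample: with x2=0, x5=0, x1=0, Expression 1 = 1 but Expression 2 = 0.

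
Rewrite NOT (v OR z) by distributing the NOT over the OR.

NOT v AND NOT z
De Morgan's: NOT(OR of terms) = AND of negations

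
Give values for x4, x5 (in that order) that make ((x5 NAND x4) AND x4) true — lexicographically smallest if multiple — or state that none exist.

x4=1, x5=0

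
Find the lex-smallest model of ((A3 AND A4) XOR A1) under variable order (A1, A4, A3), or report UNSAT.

A1=0, A4=1, A3=1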